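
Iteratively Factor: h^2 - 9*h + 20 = (h - 4)*(h - 5)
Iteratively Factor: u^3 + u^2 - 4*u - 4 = (u + 1)*(u^2 - 4) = (u - 2)*(u + 1)*(u + 2)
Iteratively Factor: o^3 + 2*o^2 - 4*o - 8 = (o + 2)*(o^2 - 4) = (o + 2)^2*(o - 2)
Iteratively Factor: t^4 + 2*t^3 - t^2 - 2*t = (t)*(t^3 + 2*t^2 - t - 2) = t*(t + 1)*(t^2 + t - 2) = t*(t - 1)*(t + 1)*(t + 2)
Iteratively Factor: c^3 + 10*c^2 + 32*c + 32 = (c + 4)*(c^2 + 6*c + 8) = (c + 2)*(c + 4)*(c + 4)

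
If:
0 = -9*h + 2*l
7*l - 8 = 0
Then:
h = 16/63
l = 8/7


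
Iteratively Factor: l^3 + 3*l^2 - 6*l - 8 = (l - 2)*(l^2 + 5*l + 4) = (l - 2)*(l + 4)*(l + 1)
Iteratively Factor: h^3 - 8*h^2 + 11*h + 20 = (h - 5)*(h^2 - 3*h - 4) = (h - 5)*(h + 1)*(h - 4)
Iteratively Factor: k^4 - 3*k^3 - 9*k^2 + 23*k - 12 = (k - 1)*(k^3 - 2*k^2 - 11*k + 12) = (k - 1)*(k + 3)*(k^2 - 5*k + 4) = (k - 1)^2*(k + 3)*(k - 4)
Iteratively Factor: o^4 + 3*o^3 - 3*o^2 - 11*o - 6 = (o + 3)*(o^3 - 3*o - 2) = (o + 1)*(o + 3)*(o^2 - o - 2) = (o + 1)^2*(o + 3)*(o - 2)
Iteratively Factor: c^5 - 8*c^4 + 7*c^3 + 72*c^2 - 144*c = (c)*(c^4 - 8*c^3 + 7*c^2 + 72*c - 144) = c*(c - 4)*(c^3 - 4*c^2 - 9*c + 36) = c*(c - 4)^2*(c^2 - 9) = c*(c - 4)^2*(c - 3)*(c + 3)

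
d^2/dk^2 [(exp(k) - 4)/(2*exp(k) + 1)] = (9 - 18*exp(k))*exp(k)/(8*exp(3*k) + 12*exp(2*k) + 6*exp(k) + 1)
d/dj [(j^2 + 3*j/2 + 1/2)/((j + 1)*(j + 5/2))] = 8/(4*j^2 + 20*j + 25)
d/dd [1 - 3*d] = -3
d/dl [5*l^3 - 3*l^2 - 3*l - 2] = 15*l^2 - 6*l - 3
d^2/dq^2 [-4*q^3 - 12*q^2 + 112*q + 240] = -24*q - 24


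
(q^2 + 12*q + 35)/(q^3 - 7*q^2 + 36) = (q^2 + 12*q + 35)/(q^3 - 7*q^2 + 36)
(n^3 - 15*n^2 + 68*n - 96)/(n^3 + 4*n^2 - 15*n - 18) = (n^2 - 12*n + 32)/(n^2 + 7*n + 6)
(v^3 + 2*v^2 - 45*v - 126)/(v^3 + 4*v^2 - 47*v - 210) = (v + 3)/(v + 5)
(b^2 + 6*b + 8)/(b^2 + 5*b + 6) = (b + 4)/(b + 3)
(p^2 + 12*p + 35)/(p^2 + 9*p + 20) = (p + 7)/(p + 4)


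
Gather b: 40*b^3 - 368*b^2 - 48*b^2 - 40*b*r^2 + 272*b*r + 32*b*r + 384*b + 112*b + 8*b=40*b^3 - 416*b^2 + b*(-40*r^2 + 304*r + 504)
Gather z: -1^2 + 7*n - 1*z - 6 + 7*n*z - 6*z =7*n + z*(7*n - 7) - 7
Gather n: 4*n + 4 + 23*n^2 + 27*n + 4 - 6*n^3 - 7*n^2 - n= -6*n^3 + 16*n^2 + 30*n + 8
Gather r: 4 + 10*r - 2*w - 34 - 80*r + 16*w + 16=-70*r + 14*w - 14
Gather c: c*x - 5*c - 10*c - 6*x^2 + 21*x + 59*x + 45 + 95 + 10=c*(x - 15) - 6*x^2 + 80*x + 150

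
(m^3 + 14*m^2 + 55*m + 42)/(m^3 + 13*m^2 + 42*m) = (m + 1)/m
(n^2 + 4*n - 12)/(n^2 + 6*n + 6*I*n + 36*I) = (n - 2)/(n + 6*I)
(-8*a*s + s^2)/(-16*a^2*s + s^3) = (8*a - s)/(16*a^2 - s^2)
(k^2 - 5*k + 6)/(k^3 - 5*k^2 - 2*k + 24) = (k - 2)/(k^2 - 2*k - 8)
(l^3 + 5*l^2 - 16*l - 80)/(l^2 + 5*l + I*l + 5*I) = (l^2 - 16)/(l + I)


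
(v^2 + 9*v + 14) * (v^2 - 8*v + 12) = v^4 + v^3 - 46*v^2 - 4*v + 168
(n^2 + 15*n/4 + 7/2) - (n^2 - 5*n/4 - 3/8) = 5*n + 31/8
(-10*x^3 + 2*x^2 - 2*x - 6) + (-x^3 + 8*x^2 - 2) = -11*x^3 + 10*x^2 - 2*x - 8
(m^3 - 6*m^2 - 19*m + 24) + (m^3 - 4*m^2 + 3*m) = 2*m^3 - 10*m^2 - 16*m + 24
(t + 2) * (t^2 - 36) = t^3 + 2*t^2 - 36*t - 72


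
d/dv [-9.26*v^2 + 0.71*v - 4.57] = 0.71 - 18.52*v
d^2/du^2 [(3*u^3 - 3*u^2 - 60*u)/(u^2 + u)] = -108/(u^3 + 3*u^2 + 3*u + 1)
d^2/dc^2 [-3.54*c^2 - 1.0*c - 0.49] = -7.08000000000000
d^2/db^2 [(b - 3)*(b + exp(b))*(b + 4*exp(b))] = 5*b^2*exp(b) + 16*b*exp(2*b) + 5*b*exp(b) + 6*b - 32*exp(2*b) - 20*exp(b) - 6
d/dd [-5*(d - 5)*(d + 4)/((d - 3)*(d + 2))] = 70*(1 - 2*d)/(d^4 - 2*d^3 - 11*d^2 + 12*d + 36)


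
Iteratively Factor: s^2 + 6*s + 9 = (s + 3)*(s + 3)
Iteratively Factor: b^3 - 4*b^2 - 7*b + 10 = (b - 5)*(b^2 + b - 2) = (b - 5)*(b - 1)*(b + 2)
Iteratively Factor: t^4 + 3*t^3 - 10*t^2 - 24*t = (t)*(t^3 + 3*t^2 - 10*t - 24) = t*(t - 3)*(t^2 + 6*t + 8) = t*(t - 3)*(t + 2)*(t + 4)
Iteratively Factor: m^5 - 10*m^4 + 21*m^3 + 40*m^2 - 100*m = (m + 2)*(m^4 - 12*m^3 + 45*m^2 - 50*m) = m*(m + 2)*(m^3 - 12*m^2 + 45*m - 50) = m*(m - 2)*(m + 2)*(m^2 - 10*m + 25) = m*(m - 5)*(m - 2)*(m + 2)*(m - 5)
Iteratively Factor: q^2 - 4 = (q + 2)*(q - 2)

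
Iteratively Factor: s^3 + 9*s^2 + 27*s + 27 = (s + 3)*(s^2 + 6*s + 9) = (s + 3)^2*(s + 3)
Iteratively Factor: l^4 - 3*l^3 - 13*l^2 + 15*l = (l - 5)*(l^3 + 2*l^2 - 3*l) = (l - 5)*(l + 3)*(l^2 - l) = l*(l - 5)*(l + 3)*(l - 1)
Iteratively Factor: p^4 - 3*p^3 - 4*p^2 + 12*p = (p)*(p^3 - 3*p^2 - 4*p + 12) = p*(p - 2)*(p^2 - p - 6) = p*(p - 3)*(p - 2)*(p + 2)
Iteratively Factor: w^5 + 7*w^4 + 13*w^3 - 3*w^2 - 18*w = (w + 2)*(w^4 + 5*w^3 + 3*w^2 - 9*w) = (w - 1)*(w + 2)*(w^3 + 6*w^2 + 9*w) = (w - 1)*(w + 2)*(w + 3)*(w^2 + 3*w) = w*(w - 1)*(w + 2)*(w + 3)*(w + 3)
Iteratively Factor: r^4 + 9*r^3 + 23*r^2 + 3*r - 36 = (r + 3)*(r^3 + 6*r^2 + 5*r - 12) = (r - 1)*(r + 3)*(r^2 + 7*r + 12) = (r - 1)*(r + 3)*(r + 4)*(r + 3)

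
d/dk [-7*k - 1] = -7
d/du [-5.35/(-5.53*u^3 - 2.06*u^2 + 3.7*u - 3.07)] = (-88.7565*u^2 - 22.042*u + 19.795)/(5.53*u^3 + 2.06*u^2 - 3.7*u + 3.07)^2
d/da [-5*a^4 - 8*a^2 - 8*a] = -20*a^3 - 16*a - 8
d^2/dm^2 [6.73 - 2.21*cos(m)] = 2.21*cos(m)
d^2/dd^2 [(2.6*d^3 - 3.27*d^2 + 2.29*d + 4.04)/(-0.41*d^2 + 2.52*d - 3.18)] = (-20.25509*d^3 + 95.3568600000001*d^2 - 114.79446*d - 11.34372)/(0.068921*d^6 - 1.270836*d^5 + 9.414666*d^4 - 35.716464*d^3 + 73.021068*d^2 - 76.449744*d + 32.157432)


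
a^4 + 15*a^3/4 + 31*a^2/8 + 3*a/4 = a*(a + 1/4)*(a + 3/2)*(a + 2)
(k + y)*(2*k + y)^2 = 4*k^3 + 8*k^2*y + 5*k*y^2 + y^3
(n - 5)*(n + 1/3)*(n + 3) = n^3 - 5*n^2/3 - 47*n/3 - 5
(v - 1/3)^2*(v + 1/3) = v^3 - v^2/3 - v/9 + 1/27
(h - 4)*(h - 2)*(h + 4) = h^3 - 2*h^2 - 16*h + 32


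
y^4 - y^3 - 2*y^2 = y^2*(y - 2)*(y + 1)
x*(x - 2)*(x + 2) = x^3 - 4*x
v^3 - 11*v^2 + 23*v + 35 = (v - 7)*(v - 5)*(v + 1)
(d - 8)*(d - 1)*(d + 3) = d^3 - 6*d^2 - 19*d + 24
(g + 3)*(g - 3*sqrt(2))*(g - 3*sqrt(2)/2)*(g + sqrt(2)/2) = g^4 - 4*sqrt(2)*g^3 + 3*g^3 - 12*sqrt(2)*g^2 + 9*g^2/2 + 9*sqrt(2)*g/2 + 27*g/2 + 27*sqrt(2)/2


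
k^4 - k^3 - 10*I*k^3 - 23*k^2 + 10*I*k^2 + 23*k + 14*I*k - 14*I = (k - 1)*(k - 7*I)*(k - 2*I)*(k - I)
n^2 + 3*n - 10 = (n - 2)*(n + 5)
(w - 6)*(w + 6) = w^2 - 36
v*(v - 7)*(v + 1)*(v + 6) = v^4 - 43*v^2 - 42*v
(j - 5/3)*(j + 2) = j^2 + j/3 - 10/3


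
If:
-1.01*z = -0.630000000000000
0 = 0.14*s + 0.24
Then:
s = -1.71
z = 0.62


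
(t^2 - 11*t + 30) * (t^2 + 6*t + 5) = t^4 - 5*t^3 - 31*t^2 + 125*t + 150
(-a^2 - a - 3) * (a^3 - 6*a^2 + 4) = -a^5 + 5*a^4 + 3*a^3 + 14*a^2 - 4*a - 12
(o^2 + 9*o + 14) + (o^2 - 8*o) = 2*o^2 + o + 14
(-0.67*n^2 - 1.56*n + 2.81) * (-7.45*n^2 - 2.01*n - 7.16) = 4.9915*n^4 + 12.9687*n^3 - 13.0017*n^2 + 5.5215*n - 20.1196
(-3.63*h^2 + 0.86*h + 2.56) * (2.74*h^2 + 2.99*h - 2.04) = -9.9462*h^4 - 8.4973*h^3 + 16.991*h^2 + 5.9*h - 5.2224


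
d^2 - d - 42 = (d - 7)*(d + 6)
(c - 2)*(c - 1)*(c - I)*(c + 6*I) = c^4 - 3*c^3 + 5*I*c^3 + 8*c^2 - 15*I*c^2 - 18*c + 10*I*c + 12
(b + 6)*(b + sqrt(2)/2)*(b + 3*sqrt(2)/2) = b^3 + 2*sqrt(2)*b^2 + 6*b^2 + 3*b/2 + 12*sqrt(2)*b + 9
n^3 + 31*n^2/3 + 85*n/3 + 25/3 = (n + 1/3)*(n + 5)^2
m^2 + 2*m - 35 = (m - 5)*(m + 7)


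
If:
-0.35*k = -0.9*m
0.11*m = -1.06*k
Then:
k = 0.00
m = 0.00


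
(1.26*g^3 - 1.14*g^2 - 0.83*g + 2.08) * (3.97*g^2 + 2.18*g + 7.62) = 5.0022*g^5 - 1.779*g^4 + 3.8209*g^3 - 2.2386*g^2 - 1.7902*g + 15.8496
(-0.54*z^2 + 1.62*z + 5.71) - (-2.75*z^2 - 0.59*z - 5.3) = 2.21*z^2 + 2.21*z + 11.01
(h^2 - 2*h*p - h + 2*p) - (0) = h^2 - 2*h*p - h + 2*p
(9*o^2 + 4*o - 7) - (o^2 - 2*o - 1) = 8*o^2 + 6*o - 6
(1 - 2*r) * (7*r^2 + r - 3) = -14*r^3 + 5*r^2 + 7*r - 3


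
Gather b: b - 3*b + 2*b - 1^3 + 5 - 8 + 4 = 0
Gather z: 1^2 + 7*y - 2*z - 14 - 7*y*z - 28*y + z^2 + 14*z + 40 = -21*y + z^2 + z*(12 - 7*y) + 27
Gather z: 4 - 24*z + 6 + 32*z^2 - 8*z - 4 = 32*z^2 - 32*z + 6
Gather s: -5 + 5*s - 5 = 5*s - 10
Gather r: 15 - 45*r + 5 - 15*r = 20 - 60*r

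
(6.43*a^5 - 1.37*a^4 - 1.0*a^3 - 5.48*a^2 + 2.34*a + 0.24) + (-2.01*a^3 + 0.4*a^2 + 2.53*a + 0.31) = 6.43*a^5 - 1.37*a^4 - 3.01*a^3 - 5.08*a^2 + 4.87*a + 0.55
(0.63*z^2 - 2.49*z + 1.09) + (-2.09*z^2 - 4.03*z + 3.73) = -1.46*z^2 - 6.52*z + 4.82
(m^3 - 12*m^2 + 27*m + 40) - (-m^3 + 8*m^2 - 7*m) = 2*m^3 - 20*m^2 + 34*m + 40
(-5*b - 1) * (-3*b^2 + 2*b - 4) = 15*b^3 - 7*b^2 + 18*b + 4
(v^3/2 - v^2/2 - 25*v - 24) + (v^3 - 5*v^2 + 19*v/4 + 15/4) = 3*v^3/2 - 11*v^2/2 - 81*v/4 - 81/4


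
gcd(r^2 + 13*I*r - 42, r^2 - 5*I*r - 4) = 1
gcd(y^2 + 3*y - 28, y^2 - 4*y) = y - 4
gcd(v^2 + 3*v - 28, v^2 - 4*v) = v - 4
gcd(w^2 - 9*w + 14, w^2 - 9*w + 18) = 1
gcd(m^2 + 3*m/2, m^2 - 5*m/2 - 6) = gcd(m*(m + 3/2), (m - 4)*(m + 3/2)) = m + 3/2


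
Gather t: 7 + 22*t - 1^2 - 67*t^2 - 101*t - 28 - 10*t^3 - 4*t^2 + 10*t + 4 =-10*t^3 - 71*t^2 - 69*t - 18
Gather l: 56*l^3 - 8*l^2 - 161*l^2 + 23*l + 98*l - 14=56*l^3 - 169*l^2 + 121*l - 14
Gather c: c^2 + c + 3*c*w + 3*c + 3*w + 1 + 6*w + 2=c^2 + c*(3*w + 4) + 9*w + 3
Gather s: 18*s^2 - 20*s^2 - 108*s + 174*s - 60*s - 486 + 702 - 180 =-2*s^2 + 6*s + 36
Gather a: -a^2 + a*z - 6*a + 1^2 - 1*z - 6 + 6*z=-a^2 + a*(z - 6) + 5*z - 5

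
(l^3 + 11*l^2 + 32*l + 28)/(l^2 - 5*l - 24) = (l^3 + 11*l^2 + 32*l + 28)/(l^2 - 5*l - 24)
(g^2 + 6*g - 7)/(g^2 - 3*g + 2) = (g + 7)/(g - 2)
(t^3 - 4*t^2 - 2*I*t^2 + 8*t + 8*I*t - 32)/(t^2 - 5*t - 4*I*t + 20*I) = (t^2 + 2*t*(-2 + I) - 8*I)/(t - 5)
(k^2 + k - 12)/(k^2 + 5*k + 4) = (k - 3)/(k + 1)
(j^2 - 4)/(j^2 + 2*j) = (j - 2)/j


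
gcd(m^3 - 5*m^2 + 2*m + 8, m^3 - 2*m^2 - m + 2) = m^2 - m - 2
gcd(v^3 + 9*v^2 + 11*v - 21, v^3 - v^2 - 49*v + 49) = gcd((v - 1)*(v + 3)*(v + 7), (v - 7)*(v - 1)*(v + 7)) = v^2 + 6*v - 7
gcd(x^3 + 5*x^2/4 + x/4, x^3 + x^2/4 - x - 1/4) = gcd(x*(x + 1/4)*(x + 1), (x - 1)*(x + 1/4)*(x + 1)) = x^2 + 5*x/4 + 1/4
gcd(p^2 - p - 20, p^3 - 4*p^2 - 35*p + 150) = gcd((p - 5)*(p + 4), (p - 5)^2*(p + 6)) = p - 5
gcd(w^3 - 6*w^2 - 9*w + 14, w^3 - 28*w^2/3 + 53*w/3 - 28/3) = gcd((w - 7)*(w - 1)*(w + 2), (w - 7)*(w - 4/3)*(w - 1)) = w^2 - 8*w + 7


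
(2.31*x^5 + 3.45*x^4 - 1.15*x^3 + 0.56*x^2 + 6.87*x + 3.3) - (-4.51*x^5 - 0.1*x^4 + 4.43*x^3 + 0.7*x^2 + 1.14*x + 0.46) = 6.82*x^5 + 3.55*x^4 - 5.58*x^3 - 0.14*x^2 + 5.73*x + 2.84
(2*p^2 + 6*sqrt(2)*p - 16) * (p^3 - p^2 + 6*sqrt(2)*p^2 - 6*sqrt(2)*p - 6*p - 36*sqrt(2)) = 2*p^5 - 2*p^4 + 18*sqrt(2)*p^4 - 18*sqrt(2)*p^3 + 44*p^3 - 204*sqrt(2)*p^2 - 56*p^2 - 336*p + 96*sqrt(2)*p + 576*sqrt(2)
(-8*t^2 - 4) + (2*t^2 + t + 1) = -6*t^2 + t - 3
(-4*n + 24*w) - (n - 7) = -5*n + 24*w + 7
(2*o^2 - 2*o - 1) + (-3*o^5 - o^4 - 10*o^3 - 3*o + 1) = -3*o^5 - o^4 - 10*o^3 + 2*o^2 - 5*o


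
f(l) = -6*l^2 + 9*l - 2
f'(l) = 9 - 12*l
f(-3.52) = -108.02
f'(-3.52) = 51.24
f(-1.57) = -30.92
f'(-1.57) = 27.84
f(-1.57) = -30.92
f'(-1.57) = 27.84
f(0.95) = 1.14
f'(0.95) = -2.40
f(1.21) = 0.11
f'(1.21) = -5.52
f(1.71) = -4.15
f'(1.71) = -11.52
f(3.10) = -31.76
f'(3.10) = -28.20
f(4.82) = -98.01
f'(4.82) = -48.84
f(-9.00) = -569.00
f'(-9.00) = 117.00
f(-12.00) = -974.00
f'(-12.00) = 153.00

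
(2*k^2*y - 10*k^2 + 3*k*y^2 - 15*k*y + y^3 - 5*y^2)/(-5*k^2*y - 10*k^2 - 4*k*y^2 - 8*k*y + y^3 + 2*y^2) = (2*k*y - 10*k + y^2 - 5*y)/(-5*k*y - 10*k + y^2 + 2*y)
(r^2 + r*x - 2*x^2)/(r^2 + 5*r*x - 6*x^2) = (r + 2*x)/(r + 6*x)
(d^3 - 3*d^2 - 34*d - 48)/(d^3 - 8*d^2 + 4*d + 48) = (d^2 - 5*d - 24)/(d^2 - 10*d + 24)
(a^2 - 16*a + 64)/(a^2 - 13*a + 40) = (a - 8)/(a - 5)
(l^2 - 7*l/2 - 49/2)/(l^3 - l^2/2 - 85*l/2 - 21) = (2*l + 7)/(2*l^2 + 13*l + 6)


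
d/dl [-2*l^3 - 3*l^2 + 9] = 6*l*(-l - 1)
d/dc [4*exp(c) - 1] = 4*exp(c)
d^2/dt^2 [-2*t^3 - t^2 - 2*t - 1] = -12*t - 2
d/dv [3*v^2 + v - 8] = 6*v + 1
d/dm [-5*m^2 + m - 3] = 1 - 10*m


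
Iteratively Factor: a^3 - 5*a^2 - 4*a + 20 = (a - 2)*(a^2 - 3*a - 10) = (a - 2)*(a + 2)*(a - 5)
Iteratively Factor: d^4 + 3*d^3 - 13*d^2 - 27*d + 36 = (d - 3)*(d^3 + 6*d^2 + 5*d - 12) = (d - 3)*(d + 4)*(d^2 + 2*d - 3) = (d - 3)*(d - 1)*(d + 4)*(d + 3)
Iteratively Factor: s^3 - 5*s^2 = (s - 5)*(s^2) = s*(s - 5)*(s)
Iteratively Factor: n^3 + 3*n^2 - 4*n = (n)*(n^2 + 3*n - 4) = n*(n + 4)*(n - 1)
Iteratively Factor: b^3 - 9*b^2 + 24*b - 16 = (b - 1)*(b^2 - 8*b + 16) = (b - 4)*(b - 1)*(b - 4)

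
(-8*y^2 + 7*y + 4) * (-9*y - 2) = 72*y^3 - 47*y^2 - 50*y - 8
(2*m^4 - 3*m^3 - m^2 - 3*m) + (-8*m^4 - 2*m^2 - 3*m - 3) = -6*m^4 - 3*m^3 - 3*m^2 - 6*m - 3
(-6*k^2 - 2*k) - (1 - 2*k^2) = -4*k^2 - 2*k - 1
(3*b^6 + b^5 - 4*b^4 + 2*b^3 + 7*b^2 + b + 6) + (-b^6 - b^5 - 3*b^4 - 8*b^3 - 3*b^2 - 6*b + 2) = 2*b^6 - 7*b^4 - 6*b^3 + 4*b^2 - 5*b + 8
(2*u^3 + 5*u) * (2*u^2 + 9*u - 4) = 4*u^5 + 18*u^4 + 2*u^3 + 45*u^2 - 20*u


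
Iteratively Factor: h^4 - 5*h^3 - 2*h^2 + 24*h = (h - 4)*(h^3 - h^2 - 6*h) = (h - 4)*(h - 3)*(h^2 + 2*h) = (h - 4)*(h - 3)*(h + 2)*(h)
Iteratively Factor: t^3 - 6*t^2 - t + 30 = (t - 5)*(t^2 - t - 6) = (t - 5)*(t + 2)*(t - 3)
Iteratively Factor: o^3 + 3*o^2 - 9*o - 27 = (o + 3)*(o^2 - 9) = (o + 3)^2*(o - 3)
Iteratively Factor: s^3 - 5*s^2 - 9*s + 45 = (s - 3)*(s^2 - 2*s - 15) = (s - 5)*(s - 3)*(s + 3)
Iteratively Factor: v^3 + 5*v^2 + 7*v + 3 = (v + 1)*(v^2 + 4*v + 3) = (v + 1)*(v + 3)*(v + 1)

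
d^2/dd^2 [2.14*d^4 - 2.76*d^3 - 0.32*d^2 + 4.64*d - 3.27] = 25.68*d^2 - 16.56*d - 0.64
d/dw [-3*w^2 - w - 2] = -6*w - 1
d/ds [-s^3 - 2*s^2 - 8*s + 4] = -3*s^2 - 4*s - 8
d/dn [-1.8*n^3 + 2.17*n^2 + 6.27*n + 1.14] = -5.4*n^2 + 4.34*n + 6.27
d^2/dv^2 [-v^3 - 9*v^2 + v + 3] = -6*v - 18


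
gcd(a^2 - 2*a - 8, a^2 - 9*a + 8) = 1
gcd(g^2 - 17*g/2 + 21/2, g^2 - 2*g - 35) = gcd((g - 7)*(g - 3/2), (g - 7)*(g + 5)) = g - 7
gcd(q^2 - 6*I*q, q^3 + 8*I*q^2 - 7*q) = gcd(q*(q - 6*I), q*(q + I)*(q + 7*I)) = q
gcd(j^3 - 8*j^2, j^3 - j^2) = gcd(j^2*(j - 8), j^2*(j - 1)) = j^2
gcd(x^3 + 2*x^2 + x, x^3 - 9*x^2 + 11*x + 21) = x + 1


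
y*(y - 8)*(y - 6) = y^3 - 14*y^2 + 48*y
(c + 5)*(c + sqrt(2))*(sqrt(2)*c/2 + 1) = sqrt(2)*c^3/2 + 2*c^2 + 5*sqrt(2)*c^2/2 + sqrt(2)*c + 10*c + 5*sqrt(2)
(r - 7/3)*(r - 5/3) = r^2 - 4*r + 35/9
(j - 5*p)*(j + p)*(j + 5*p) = j^3 + j^2*p - 25*j*p^2 - 25*p^3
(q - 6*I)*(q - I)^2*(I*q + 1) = I*q^4 + 9*q^3 - 21*I*q^2 - 19*q + 6*I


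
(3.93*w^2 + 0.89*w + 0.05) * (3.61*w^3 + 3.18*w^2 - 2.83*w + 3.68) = 14.1873*w^5 + 15.7103*w^4 - 8.1112*w^3 + 12.1027*w^2 + 3.1337*w + 0.184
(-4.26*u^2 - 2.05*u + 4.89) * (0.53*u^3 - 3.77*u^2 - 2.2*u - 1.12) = -2.2578*u^5 + 14.9737*u^4 + 19.6922*u^3 - 9.1541*u^2 - 8.462*u - 5.4768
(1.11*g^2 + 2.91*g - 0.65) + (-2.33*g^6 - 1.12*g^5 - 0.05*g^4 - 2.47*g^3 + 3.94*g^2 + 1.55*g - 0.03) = -2.33*g^6 - 1.12*g^5 - 0.05*g^4 - 2.47*g^3 + 5.05*g^2 + 4.46*g - 0.68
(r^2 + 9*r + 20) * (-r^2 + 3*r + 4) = -r^4 - 6*r^3 + 11*r^2 + 96*r + 80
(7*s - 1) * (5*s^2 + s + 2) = 35*s^3 + 2*s^2 + 13*s - 2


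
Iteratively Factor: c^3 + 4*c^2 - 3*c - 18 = (c + 3)*(c^2 + c - 6) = (c - 2)*(c + 3)*(c + 3)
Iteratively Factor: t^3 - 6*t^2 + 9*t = (t - 3)*(t^2 - 3*t) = t*(t - 3)*(t - 3)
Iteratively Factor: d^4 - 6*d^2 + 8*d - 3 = (d - 1)*(d^3 + d^2 - 5*d + 3) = (d - 1)^2*(d^2 + 2*d - 3) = (d - 1)^3*(d + 3)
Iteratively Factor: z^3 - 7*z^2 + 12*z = (z)*(z^2 - 7*z + 12) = z*(z - 4)*(z - 3)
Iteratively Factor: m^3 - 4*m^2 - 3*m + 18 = (m + 2)*(m^2 - 6*m + 9) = (m - 3)*(m + 2)*(m - 3)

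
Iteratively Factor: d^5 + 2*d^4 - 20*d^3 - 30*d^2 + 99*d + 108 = (d + 4)*(d^4 - 2*d^3 - 12*d^2 + 18*d + 27) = (d + 1)*(d + 4)*(d^3 - 3*d^2 - 9*d + 27) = (d - 3)*(d + 1)*(d + 4)*(d^2 - 9) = (d - 3)^2*(d + 1)*(d + 4)*(d + 3)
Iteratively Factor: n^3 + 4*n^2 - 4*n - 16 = (n + 4)*(n^2 - 4) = (n + 2)*(n + 4)*(n - 2)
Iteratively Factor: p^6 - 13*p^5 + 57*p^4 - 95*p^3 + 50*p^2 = (p - 2)*(p^5 - 11*p^4 + 35*p^3 - 25*p^2) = (p - 5)*(p - 2)*(p^4 - 6*p^3 + 5*p^2) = p*(p - 5)*(p - 2)*(p^3 - 6*p^2 + 5*p) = p*(p - 5)^2*(p - 2)*(p^2 - p) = p*(p - 5)^2*(p - 2)*(p - 1)*(p)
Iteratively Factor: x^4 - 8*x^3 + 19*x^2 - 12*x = (x - 1)*(x^3 - 7*x^2 + 12*x) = (x - 3)*(x - 1)*(x^2 - 4*x) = (x - 4)*(x - 3)*(x - 1)*(x)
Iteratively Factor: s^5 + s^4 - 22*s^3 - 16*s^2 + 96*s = (s + 4)*(s^4 - 3*s^3 - 10*s^2 + 24*s) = (s - 4)*(s + 4)*(s^3 + s^2 - 6*s) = s*(s - 4)*(s + 4)*(s^2 + s - 6) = s*(s - 4)*(s + 3)*(s + 4)*(s - 2)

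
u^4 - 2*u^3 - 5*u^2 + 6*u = u*(u - 3)*(u - 1)*(u + 2)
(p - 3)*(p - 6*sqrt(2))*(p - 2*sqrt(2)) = p^3 - 8*sqrt(2)*p^2 - 3*p^2 + 24*p + 24*sqrt(2)*p - 72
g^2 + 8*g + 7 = (g + 1)*(g + 7)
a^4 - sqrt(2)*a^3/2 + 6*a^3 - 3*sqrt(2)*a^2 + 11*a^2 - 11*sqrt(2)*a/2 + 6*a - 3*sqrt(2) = (a + 1)*(a + 2)*(a + 3)*(a - sqrt(2)/2)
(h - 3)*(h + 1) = h^2 - 2*h - 3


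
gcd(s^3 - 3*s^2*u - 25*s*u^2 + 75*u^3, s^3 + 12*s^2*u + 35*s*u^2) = s + 5*u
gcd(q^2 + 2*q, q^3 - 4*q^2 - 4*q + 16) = q + 2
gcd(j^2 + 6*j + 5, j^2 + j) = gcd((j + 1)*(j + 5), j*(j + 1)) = j + 1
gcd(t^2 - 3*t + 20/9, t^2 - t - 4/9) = t - 4/3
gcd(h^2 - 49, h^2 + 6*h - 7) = h + 7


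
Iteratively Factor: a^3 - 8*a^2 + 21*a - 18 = (a - 3)*(a^2 - 5*a + 6) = (a - 3)^2*(a - 2)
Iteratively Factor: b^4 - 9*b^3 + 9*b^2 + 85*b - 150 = (b - 5)*(b^3 - 4*b^2 - 11*b + 30) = (b - 5)^2*(b^2 + b - 6) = (b - 5)^2*(b - 2)*(b + 3)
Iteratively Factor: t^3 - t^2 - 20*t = (t + 4)*(t^2 - 5*t) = (t - 5)*(t + 4)*(t)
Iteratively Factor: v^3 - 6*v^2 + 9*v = (v - 3)*(v^2 - 3*v) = v*(v - 3)*(v - 3)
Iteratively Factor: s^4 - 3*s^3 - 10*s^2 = (s + 2)*(s^3 - 5*s^2) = s*(s + 2)*(s^2 - 5*s) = s*(s - 5)*(s + 2)*(s)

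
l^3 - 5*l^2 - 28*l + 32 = (l - 8)*(l - 1)*(l + 4)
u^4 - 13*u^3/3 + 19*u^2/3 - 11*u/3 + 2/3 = (u - 2)*(u - 1)^2*(u - 1/3)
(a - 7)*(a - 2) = a^2 - 9*a + 14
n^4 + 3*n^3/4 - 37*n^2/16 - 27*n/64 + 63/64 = (n - 1)*(n - 3/4)*(n + 3/4)*(n + 7/4)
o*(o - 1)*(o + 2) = o^3 + o^2 - 2*o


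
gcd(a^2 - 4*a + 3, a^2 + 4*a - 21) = a - 3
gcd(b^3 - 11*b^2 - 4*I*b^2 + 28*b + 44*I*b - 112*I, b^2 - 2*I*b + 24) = 1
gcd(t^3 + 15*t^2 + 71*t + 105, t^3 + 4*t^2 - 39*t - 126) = t^2 + 10*t + 21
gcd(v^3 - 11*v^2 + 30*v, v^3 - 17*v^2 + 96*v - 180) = v^2 - 11*v + 30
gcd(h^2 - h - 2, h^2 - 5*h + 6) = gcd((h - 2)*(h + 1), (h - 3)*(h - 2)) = h - 2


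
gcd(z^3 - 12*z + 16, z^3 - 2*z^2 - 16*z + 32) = z^2 + 2*z - 8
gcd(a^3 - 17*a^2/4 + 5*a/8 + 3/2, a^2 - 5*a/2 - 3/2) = a + 1/2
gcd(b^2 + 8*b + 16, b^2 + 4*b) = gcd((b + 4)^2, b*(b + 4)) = b + 4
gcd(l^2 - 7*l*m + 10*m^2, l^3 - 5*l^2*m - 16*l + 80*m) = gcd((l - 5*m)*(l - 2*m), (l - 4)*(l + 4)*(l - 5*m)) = l - 5*m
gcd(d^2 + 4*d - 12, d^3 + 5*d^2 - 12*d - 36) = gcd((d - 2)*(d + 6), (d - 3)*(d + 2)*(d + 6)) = d + 6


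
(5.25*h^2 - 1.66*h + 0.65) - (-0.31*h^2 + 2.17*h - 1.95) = 5.56*h^2 - 3.83*h + 2.6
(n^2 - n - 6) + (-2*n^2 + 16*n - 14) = -n^2 + 15*n - 20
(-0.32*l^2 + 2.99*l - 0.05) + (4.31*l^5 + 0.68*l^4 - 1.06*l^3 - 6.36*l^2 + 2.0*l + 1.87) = 4.31*l^5 + 0.68*l^4 - 1.06*l^3 - 6.68*l^2 + 4.99*l + 1.82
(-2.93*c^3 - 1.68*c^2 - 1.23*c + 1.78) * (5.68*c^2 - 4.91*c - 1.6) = -16.6424*c^5 + 4.8439*c^4 + 5.9504*c^3 + 18.8377*c^2 - 6.7718*c - 2.848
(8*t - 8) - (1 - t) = 9*t - 9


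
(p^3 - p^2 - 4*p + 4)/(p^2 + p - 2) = p - 2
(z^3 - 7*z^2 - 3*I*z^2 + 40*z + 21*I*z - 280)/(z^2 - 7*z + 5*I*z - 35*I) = z - 8*I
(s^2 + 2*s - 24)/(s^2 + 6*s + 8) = (s^2 + 2*s - 24)/(s^2 + 6*s + 8)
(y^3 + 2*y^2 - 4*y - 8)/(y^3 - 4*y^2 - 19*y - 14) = (y^2 - 4)/(y^2 - 6*y - 7)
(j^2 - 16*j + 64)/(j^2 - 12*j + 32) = (j - 8)/(j - 4)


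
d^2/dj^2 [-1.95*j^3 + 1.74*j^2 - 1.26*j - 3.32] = 3.48 - 11.7*j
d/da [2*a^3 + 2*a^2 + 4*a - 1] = 6*a^2 + 4*a + 4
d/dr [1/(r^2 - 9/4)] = -32*r/(4*r^2 - 9)^2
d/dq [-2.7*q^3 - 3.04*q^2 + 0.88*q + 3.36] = -8.1*q^2 - 6.08*q + 0.88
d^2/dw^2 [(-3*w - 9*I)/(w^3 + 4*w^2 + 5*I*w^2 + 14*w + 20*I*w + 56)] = 6*(-(w + 3*I)*(3*w^2 + 8*w + 10*I*w + 14 + 20*I)^2 + (3*w^2 + 8*w + 10*I*w + (w + 3*I)*(3*w + 4 + 5*I) + 14 + 20*I)*(w^3 + 4*w^2 + 5*I*w^2 + 14*w + 20*I*w + 56))/(w^3 + 4*w^2 + 5*I*w^2 + 14*w + 20*I*w + 56)^3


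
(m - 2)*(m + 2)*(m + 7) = m^3 + 7*m^2 - 4*m - 28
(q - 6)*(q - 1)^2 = q^3 - 8*q^2 + 13*q - 6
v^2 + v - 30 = (v - 5)*(v + 6)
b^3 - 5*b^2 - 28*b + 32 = (b - 8)*(b - 1)*(b + 4)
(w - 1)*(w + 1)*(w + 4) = w^3 + 4*w^2 - w - 4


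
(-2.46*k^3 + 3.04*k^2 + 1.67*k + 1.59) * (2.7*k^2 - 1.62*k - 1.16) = -6.642*k^5 + 12.1932*k^4 + 2.4378*k^3 - 1.9388*k^2 - 4.513*k - 1.8444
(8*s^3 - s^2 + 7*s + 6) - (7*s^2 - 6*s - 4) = 8*s^3 - 8*s^2 + 13*s + 10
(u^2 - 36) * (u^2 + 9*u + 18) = u^4 + 9*u^3 - 18*u^2 - 324*u - 648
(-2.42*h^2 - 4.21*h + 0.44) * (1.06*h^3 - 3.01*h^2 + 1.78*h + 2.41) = -2.5652*h^5 + 2.8216*h^4 + 8.8309*h^3 - 14.6504*h^2 - 9.3629*h + 1.0604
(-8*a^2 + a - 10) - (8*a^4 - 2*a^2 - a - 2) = -8*a^4 - 6*a^2 + 2*a - 8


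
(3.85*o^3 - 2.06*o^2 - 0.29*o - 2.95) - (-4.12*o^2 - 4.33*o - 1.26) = 3.85*o^3 + 2.06*o^2 + 4.04*o - 1.69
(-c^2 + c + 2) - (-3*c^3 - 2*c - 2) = 3*c^3 - c^2 + 3*c + 4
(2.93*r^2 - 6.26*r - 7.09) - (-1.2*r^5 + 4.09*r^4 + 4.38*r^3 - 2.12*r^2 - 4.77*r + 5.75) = 1.2*r^5 - 4.09*r^4 - 4.38*r^3 + 5.05*r^2 - 1.49*r - 12.84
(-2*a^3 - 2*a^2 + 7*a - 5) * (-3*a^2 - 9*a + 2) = 6*a^5 + 24*a^4 - 7*a^3 - 52*a^2 + 59*a - 10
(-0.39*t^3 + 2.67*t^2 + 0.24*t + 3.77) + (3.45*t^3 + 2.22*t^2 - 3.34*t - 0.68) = 3.06*t^3 + 4.89*t^2 - 3.1*t + 3.09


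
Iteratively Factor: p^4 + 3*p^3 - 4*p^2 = (p + 4)*(p^3 - p^2) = (p - 1)*(p + 4)*(p^2) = p*(p - 1)*(p + 4)*(p)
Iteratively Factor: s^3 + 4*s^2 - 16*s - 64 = (s + 4)*(s^2 - 16) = (s - 4)*(s + 4)*(s + 4)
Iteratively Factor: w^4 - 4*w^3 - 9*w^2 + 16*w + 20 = (w + 2)*(w^3 - 6*w^2 + 3*w + 10) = (w + 1)*(w + 2)*(w^2 - 7*w + 10) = (w - 2)*(w + 1)*(w + 2)*(w - 5)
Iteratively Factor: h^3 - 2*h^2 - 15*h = (h - 5)*(h^2 + 3*h) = h*(h - 5)*(h + 3)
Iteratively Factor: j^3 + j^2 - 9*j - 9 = (j + 1)*(j^2 - 9) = (j - 3)*(j + 1)*(j + 3)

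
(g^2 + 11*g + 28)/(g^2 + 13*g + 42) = (g + 4)/(g + 6)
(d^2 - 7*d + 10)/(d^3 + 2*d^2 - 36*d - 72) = (d^2 - 7*d + 10)/(d^3 + 2*d^2 - 36*d - 72)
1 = 1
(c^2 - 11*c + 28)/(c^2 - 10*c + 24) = (c - 7)/(c - 6)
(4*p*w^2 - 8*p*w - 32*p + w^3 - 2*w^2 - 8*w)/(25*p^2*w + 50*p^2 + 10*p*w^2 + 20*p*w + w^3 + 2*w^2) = (4*p*w - 16*p + w^2 - 4*w)/(25*p^2 + 10*p*w + w^2)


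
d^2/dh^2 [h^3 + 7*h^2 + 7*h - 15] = 6*h + 14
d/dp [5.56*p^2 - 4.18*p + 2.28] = 11.12*p - 4.18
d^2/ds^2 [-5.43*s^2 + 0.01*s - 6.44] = -10.8600000000000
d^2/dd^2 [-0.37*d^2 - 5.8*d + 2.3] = -0.740000000000000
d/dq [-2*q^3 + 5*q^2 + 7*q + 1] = -6*q^2 + 10*q + 7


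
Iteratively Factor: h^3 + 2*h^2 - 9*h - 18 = (h - 3)*(h^2 + 5*h + 6) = (h - 3)*(h + 2)*(h + 3)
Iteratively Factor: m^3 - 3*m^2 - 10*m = (m + 2)*(m^2 - 5*m) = m*(m + 2)*(m - 5)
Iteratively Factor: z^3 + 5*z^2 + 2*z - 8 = (z + 4)*(z^2 + z - 2) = (z + 2)*(z + 4)*(z - 1)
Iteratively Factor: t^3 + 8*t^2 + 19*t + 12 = (t + 4)*(t^2 + 4*t + 3) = (t + 1)*(t + 4)*(t + 3)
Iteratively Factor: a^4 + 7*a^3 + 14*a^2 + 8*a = (a + 2)*(a^3 + 5*a^2 + 4*a) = a*(a + 2)*(a^2 + 5*a + 4) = a*(a + 1)*(a + 2)*(a + 4)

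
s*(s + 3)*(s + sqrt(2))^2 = s^4 + 2*sqrt(2)*s^3 + 3*s^3 + 2*s^2 + 6*sqrt(2)*s^2 + 6*s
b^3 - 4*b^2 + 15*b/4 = b*(b - 5/2)*(b - 3/2)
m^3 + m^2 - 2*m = m*(m - 1)*(m + 2)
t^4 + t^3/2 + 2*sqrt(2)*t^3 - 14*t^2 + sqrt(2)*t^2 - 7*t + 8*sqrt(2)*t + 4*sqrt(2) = (t + 1/2)*(t - sqrt(2))^2*(t + 4*sqrt(2))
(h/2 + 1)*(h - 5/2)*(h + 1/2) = h^3/2 - 21*h/8 - 5/4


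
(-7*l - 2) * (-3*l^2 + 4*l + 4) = 21*l^3 - 22*l^2 - 36*l - 8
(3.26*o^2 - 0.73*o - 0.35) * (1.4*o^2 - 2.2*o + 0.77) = 4.564*o^4 - 8.194*o^3 + 3.6262*o^2 + 0.2079*o - 0.2695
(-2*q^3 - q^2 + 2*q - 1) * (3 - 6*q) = 12*q^4 - 15*q^2 + 12*q - 3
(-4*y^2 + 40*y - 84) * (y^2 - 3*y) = -4*y^4 + 52*y^3 - 204*y^2 + 252*y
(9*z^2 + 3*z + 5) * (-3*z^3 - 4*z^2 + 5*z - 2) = -27*z^5 - 45*z^4 + 18*z^3 - 23*z^2 + 19*z - 10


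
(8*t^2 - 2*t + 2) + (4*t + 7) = 8*t^2 + 2*t + 9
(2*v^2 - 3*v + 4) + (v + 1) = 2*v^2 - 2*v + 5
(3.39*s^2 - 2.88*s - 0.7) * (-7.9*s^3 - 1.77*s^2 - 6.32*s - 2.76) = -26.781*s^5 + 16.7517*s^4 - 10.7972*s^3 + 10.0842*s^2 + 12.3728*s + 1.932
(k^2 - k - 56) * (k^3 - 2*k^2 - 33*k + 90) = k^5 - 3*k^4 - 87*k^3 + 235*k^2 + 1758*k - 5040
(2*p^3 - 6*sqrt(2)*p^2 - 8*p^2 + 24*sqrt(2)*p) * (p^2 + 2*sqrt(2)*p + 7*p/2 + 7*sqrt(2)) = 2*p^5 - 2*sqrt(2)*p^4 - p^4 - 52*p^3 + sqrt(2)*p^3 + 12*p^2 + 28*sqrt(2)*p^2 + 336*p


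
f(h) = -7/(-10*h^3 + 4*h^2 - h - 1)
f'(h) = -7*(30*h^2 - 8*h + 1)/(-10*h^3 + 4*h^2 - h - 1)^2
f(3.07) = 0.03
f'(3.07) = -0.03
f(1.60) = 0.21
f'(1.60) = -0.41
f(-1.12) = -0.36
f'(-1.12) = -0.90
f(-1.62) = -0.13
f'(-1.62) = -0.23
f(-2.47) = -0.04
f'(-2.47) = -0.05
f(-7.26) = -0.00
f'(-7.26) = -0.00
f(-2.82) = -0.03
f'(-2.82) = -0.03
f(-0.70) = -1.38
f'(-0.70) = -5.75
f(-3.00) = -0.02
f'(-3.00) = -0.02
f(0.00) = 7.00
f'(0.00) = -7.00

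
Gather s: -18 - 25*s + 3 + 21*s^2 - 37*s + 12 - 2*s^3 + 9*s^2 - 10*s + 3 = -2*s^3 + 30*s^2 - 72*s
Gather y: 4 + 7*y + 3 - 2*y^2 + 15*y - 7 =-2*y^2 + 22*y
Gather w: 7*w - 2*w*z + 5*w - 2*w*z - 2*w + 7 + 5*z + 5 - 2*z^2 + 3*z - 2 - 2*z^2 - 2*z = w*(10 - 4*z) - 4*z^2 + 6*z + 10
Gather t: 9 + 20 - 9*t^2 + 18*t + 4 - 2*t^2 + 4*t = -11*t^2 + 22*t + 33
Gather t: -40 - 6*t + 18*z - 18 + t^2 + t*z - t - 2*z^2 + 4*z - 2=t^2 + t*(z - 7) - 2*z^2 + 22*z - 60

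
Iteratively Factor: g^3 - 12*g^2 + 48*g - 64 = (g - 4)*(g^2 - 8*g + 16) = (g - 4)^2*(g - 4)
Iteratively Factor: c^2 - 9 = (c - 3)*(c + 3)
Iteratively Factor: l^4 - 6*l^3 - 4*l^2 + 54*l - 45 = (l - 3)*(l^3 - 3*l^2 - 13*l + 15) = (l - 5)*(l - 3)*(l^2 + 2*l - 3) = (l - 5)*(l - 3)*(l - 1)*(l + 3)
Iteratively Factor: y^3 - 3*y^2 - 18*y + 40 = (y - 2)*(y^2 - y - 20) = (y - 2)*(y + 4)*(y - 5)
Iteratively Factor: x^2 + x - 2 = (x - 1)*(x + 2)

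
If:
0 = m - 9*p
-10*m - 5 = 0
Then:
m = -1/2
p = -1/18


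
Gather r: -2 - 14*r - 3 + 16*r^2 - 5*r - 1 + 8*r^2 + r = 24*r^2 - 18*r - 6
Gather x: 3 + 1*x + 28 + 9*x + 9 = 10*x + 40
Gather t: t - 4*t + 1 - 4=-3*t - 3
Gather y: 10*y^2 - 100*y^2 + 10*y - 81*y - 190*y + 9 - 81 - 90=-90*y^2 - 261*y - 162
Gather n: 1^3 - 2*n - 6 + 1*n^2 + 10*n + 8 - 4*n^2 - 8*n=3 - 3*n^2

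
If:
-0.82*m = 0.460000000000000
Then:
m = -0.56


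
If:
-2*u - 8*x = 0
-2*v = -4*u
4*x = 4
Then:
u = -4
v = -8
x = 1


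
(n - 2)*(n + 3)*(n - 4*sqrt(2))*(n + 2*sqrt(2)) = n^4 - 2*sqrt(2)*n^3 + n^3 - 22*n^2 - 2*sqrt(2)*n^2 - 16*n + 12*sqrt(2)*n + 96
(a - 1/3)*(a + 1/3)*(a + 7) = a^3 + 7*a^2 - a/9 - 7/9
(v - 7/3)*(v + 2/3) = v^2 - 5*v/3 - 14/9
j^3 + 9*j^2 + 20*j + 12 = (j + 1)*(j + 2)*(j + 6)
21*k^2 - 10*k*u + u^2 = (-7*k + u)*(-3*k + u)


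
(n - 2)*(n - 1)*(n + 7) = n^3 + 4*n^2 - 19*n + 14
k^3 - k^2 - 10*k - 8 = (k - 4)*(k + 1)*(k + 2)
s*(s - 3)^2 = s^3 - 6*s^2 + 9*s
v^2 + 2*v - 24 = (v - 4)*(v + 6)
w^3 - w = w*(w - 1)*(w + 1)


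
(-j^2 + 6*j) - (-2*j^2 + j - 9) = j^2 + 5*j + 9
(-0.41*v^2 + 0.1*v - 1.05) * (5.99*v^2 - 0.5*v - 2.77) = -2.4559*v^4 + 0.804*v^3 - 5.2038*v^2 + 0.248*v + 2.9085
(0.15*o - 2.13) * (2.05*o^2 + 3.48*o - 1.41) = 0.3075*o^3 - 3.8445*o^2 - 7.6239*o + 3.0033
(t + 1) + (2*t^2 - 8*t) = 2*t^2 - 7*t + 1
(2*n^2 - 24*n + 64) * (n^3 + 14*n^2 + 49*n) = 2*n^5 + 4*n^4 - 174*n^3 - 280*n^2 + 3136*n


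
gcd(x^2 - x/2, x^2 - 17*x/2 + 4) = x - 1/2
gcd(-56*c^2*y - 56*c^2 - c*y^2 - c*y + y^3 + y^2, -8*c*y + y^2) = -8*c + y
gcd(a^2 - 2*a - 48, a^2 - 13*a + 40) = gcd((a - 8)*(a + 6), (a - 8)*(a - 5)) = a - 8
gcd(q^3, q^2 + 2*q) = q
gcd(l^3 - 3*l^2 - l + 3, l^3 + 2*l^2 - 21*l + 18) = l^2 - 4*l + 3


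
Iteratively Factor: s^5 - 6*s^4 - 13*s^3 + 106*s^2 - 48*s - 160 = (s - 4)*(s^4 - 2*s^3 - 21*s^2 + 22*s + 40) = (s - 4)*(s - 2)*(s^3 - 21*s - 20) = (s - 4)*(s - 2)*(s + 1)*(s^2 - s - 20) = (s - 4)*(s - 2)*(s + 1)*(s + 4)*(s - 5)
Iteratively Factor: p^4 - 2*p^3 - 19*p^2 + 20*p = (p - 1)*(p^3 - p^2 - 20*p) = (p - 1)*(p + 4)*(p^2 - 5*p) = (p - 5)*(p - 1)*(p + 4)*(p)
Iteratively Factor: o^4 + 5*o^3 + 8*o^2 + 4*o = (o)*(o^3 + 5*o^2 + 8*o + 4) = o*(o + 2)*(o^2 + 3*o + 2) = o*(o + 2)^2*(o + 1)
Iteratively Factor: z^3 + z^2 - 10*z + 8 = (z - 1)*(z^2 + 2*z - 8) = (z - 1)*(z + 4)*(z - 2)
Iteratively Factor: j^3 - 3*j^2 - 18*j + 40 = (j - 5)*(j^2 + 2*j - 8) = (j - 5)*(j + 4)*(j - 2)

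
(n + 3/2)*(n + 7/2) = n^2 + 5*n + 21/4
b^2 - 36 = (b - 6)*(b + 6)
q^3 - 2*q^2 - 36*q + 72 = (q - 6)*(q - 2)*(q + 6)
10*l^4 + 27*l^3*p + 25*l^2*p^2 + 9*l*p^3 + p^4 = (l + p)^2*(2*l + p)*(5*l + p)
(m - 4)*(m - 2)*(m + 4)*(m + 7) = m^4 + 5*m^3 - 30*m^2 - 80*m + 224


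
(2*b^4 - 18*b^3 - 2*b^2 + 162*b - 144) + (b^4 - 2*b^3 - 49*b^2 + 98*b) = 3*b^4 - 20*b^3 - 51*b^2 + 260*b - 144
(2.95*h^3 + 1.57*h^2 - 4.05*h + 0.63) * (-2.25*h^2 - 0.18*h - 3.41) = -6.6375*h^5 - 4.0635*h^4 - 1.2296*h^3 - 6.0422*h^2 + 13.6971*h - 2.1483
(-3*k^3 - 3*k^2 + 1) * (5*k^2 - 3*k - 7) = -15*k^5 - 6*k^4 + 30*k^3 + 26*k^2 - 3*k - 7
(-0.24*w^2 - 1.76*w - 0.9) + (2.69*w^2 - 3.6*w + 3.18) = 2.45*w^2 - 5.36*w + 2.28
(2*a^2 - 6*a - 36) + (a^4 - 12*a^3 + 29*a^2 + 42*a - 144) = a^4 - 12*a^3 + 31*a^2 + 36*a - 180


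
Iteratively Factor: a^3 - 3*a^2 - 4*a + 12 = (a + 2)*(a^2 - 5*a + 6) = (a - 3)*(a + 2)*(a - 2)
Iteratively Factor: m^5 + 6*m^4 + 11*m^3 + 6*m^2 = (m + 1)*(m^4 + 5*m^3 + 6*m^2) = m*(m + 1)*(m^3 + 5*m^2 + 6*m) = m*(m + 1)*(m + 2)*(m^2 + 3*m) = m^2*(m + 1)*(m + 2)*(m + 3)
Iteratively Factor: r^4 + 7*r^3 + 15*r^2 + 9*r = (r + 3)*(r^3 + 4*r^2 + 3*r) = r*(r + 3)*(r^2 + 4*r + 3) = r*(r + 1)*(r + 3)*(r + 3)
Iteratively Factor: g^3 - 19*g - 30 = (g - 5)*(g^2 + 5*g + 6) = (g - 5)*(g + 3)*(g + 2)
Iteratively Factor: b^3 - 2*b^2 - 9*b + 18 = (b - 2)*(b^2 - 9) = (b - 3)*(b - 2)*(b + 3)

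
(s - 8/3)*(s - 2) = s^2 - 14*s/3 + 16/3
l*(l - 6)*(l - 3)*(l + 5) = l^4 - 4*l^3 - 27*l^2 + 90*l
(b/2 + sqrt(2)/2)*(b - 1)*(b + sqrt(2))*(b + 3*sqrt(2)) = b^4/2 - b^3/2 + 5*sqrt(2)*b^3/2 - 5*sqrt(2)*b^2/2 + 7*b^2 - 7*b + 3*sqrt(2)*b - 3*sqrt(2)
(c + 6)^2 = c^2 + 12*c + 36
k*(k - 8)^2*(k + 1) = k^4 - 15*k^3 + 48*k^2 + 64*k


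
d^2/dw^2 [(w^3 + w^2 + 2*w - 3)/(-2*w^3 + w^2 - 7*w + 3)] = 6*(-2*w^6 + 6*w^5 + 30*w^4 - 39*w^3 + 45*w^2 - 6*w + 29)/(8*w^9 - 12*w^8 + 90*w^7 - 121*w^6 + 351*w^5 - 408*w^4 + 523*w^3 - 468*w^2 + 189*w - 27)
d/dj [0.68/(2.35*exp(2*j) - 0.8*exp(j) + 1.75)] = (0.544 - 3.196*exp(j))*exp(j)/(2.35*exp(2*j) - 0.8*exp(j) + 1.75)^2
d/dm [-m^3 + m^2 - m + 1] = -3*m^2 + 2*m - 1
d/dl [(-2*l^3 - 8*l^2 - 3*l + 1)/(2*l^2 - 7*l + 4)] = (-4*l^4 + 28*l^3 + 38*l^2 - 68*l - 5)/(4*l^4 - 28*l^3 + 65*l^2 - 56*l + 16)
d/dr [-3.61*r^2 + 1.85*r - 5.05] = 1.85 - 7.22*r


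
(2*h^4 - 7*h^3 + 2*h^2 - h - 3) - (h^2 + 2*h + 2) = 2*h^4 - 7*h^3 + h^2 - 3*h - 5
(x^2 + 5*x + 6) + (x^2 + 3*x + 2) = 2*x^2 + 8*x + 8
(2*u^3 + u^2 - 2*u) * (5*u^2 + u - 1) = 10*u^5 + 7*u^4 - 11*u^3 - 3*u^2 + 2*u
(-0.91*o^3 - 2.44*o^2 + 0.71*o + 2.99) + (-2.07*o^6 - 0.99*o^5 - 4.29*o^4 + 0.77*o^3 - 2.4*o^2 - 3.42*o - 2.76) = -2.07*o^6 - 0.99*o^5 - 4.29*o^4 - 0.14*o^3 - 4.84*o^2 - 2.71*o + 0.23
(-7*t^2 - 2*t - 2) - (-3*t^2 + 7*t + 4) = -4*t^2 - 9*t - 6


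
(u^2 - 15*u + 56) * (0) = 0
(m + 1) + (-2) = m - 1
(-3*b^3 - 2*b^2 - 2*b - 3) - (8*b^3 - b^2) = -11*b^3 - b^2 - 2*b - 3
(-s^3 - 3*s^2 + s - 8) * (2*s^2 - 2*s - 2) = -2*s^5 - 4*s^4 + 10*s^3 - 12*s^2 + 14*s + 16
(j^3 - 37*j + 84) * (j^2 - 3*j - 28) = j^5 - 3*j^4 - 65*j^3 + 195*j^2 + 784*j - 2352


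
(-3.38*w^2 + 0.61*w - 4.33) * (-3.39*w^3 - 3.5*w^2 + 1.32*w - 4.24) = 11.4582*w^5 + 9.7621*w^4 + 8.0821*w^3 + 30.2914*w^2 - 8.302*w + 18.3592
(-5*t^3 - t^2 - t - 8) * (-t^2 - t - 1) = 5*t^5 + 6*t^4 + 7*t^3 + 10*t^2 + 9*t + 8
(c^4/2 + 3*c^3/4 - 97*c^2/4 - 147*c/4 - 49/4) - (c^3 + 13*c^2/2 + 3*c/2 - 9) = c^4/2 - c^3/4 - 123*c^2/4 - 153*c/4 - 13/4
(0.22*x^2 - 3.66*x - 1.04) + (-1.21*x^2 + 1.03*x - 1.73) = -0.99*x^2 - 2.63*x - 2.77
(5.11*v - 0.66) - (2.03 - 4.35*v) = 9.46*v - 2.69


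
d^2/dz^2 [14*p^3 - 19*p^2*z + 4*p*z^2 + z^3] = 8*p + 6*z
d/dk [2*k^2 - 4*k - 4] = 4*k - 4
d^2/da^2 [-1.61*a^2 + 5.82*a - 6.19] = -3.22000000000000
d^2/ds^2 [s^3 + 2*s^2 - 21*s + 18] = 6*s + 4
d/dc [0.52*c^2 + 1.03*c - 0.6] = 1.04*c + 1.03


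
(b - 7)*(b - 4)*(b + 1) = b^3 - 10*b^2 + 17*b + 28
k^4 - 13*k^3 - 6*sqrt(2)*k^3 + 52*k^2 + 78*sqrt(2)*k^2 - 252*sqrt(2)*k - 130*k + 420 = (k - 7)*(k - 6)*(k - 5*sqrt(2))*(k - sqrt(2))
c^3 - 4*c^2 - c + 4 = (c - 4)*(c - 1)*(c + 1)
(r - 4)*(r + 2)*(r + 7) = r^3 + 5*r^2 - 22*r - 56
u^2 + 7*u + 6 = (u + 1)*(u + 6)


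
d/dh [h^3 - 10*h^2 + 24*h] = 3*h^2 - 20*h + 24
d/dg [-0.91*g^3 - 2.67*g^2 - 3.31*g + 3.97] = -2.73*g^2 - 5.34*g - 3.31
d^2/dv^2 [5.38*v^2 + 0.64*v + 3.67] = 10.7600000000000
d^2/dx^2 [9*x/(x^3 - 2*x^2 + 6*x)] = 18*(3*x^2 - 6*x - 2)/(x^6 - 6*x^5 + 30*x^4 - 80*x^3 + 180*x^2 - 216*x + 216)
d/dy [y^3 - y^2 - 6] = y*(3*y - 2)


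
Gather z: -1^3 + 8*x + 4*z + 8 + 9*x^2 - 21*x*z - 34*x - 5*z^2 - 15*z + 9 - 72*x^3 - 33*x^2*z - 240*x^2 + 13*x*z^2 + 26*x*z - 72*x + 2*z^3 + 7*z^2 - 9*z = -72*x^3 - 231*x^2 - 98*x + 2*z^3 + z^2*(13*x + 2) + z*(-33*x^2 + 5*x - 20) + 16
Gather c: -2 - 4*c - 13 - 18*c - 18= -22*c - 33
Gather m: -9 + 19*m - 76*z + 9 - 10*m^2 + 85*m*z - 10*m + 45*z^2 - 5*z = -10*m^2 + m*(85*z + 9) + 45*z^2 - 81*z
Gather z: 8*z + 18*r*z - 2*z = z*(18*r + 6)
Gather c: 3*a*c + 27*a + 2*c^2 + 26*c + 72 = 27*a + 2*c^2 + c*(3*a + 26) + 72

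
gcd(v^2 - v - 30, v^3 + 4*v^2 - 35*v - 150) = v^2 - v - 30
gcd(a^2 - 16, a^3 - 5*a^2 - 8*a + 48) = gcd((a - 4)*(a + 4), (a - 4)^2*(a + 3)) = a - 4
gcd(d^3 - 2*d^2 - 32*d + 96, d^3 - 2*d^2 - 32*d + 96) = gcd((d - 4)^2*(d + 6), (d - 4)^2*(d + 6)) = d^3 - 2*d^2 - 32*d + 96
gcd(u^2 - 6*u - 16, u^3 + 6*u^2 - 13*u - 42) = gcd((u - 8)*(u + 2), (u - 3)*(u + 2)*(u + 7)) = u + 2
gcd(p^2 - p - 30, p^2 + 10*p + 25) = p + 5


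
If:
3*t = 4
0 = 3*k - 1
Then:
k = 1/3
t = 4/3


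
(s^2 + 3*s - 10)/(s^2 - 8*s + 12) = (s + 5)/(s - 6)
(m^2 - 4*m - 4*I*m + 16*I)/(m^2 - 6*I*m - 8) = (m - 4)/(m - 2*I)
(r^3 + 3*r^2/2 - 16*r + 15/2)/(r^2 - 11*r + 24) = (2*r^2 + 9*r - 5)/(2*(r - 8))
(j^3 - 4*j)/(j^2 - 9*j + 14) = j*(j + 2)/(j - 7)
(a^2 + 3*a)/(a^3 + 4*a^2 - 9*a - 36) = a/(a^2 + a - 12)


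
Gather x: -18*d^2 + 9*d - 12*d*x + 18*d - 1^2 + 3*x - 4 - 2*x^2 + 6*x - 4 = -18*d^2 + 27*d - 2*x^2 + x*(9 - 12*d) - 9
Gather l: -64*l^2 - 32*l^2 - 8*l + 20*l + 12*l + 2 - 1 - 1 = -96*l^2 + 24*l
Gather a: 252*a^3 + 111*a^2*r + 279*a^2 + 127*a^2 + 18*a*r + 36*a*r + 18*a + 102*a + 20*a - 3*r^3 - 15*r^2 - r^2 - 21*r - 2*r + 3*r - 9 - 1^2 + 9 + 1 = 252*a^3 + a^2*(111*r + 406) + a*(54*r + 140) - 3*r^3 - 16*r^2 - 20*r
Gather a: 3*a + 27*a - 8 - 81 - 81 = 30*a - 170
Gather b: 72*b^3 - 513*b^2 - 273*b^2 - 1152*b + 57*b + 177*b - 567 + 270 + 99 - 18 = 72*b^3 - 786*b^2 - 918*b - 216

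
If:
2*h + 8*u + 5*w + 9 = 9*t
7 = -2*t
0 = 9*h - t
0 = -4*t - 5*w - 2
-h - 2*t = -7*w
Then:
No Solution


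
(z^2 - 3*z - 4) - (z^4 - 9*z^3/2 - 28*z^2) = -z^4 + 9*z^3/2 + 29*z^2 - 3*z - 4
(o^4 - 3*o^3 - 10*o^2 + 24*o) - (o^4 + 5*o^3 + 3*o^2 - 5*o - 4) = -8*o^3 - 13*o^2 + 29*o + 4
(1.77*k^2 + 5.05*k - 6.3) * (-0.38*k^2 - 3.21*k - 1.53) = -0.6726*k^4 - 7.6007*k^3 - 16.5246*k^2 + 12.4965*k + 9.639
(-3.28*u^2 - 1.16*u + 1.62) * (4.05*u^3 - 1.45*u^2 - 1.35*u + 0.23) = -13.284*u^5 + 0.0579999999999998*u^4 + 12.671*u^3 - 1.5374*u^2 - 2.4538*u + 0.3726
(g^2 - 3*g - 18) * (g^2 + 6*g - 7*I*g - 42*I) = g^4 + 3*g^3 - 7*I*g^3 - 36*g^2 - 21*I*g^2 - 108*g + 252*I*g + 756*I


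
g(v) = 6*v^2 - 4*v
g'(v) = 12*v - 4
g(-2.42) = 44.82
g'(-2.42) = -33.04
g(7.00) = 266.00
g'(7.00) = 80.00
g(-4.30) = 128.14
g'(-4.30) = -55.60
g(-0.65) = 5.14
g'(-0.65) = -11.80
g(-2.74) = 56.01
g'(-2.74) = -36.88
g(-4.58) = 144.18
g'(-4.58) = -58.96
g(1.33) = 5.29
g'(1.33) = 11.96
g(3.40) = 55.76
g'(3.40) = 36.80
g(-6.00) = 240.00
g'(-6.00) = -76.00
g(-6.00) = 240.00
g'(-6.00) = -76.00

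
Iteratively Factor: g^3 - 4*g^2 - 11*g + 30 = (g + 3)*(g^2 - 7*g + 10) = (g - 5)*(g + 3)*(g - 2)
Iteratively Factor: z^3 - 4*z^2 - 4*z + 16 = (z - 2)*(z^2 - 2*z - 8) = (z - 4)*(z - 2)*(z + 2)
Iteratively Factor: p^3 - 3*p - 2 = (p + 1)*(p^2 - p - 2) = (p - 2)*(p + 1)*(p + 1)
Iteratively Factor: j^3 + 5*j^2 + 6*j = (j + 3)*(j^2 + 2*j) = j*(j + 3)*(j + 2)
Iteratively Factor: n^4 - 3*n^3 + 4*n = (n - 2)*(n^3 - n^2 - 2*n) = n*(n - 2)*(n^2 - n - 2) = n*(n - 2)*(n + 1)*(n - 2)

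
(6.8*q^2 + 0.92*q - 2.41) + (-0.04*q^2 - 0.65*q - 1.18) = 6.76*q^2 + 0.27*q - 3.59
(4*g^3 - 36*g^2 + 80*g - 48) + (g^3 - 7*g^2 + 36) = 5*g^3 - 43*g^2 + 80*g - 12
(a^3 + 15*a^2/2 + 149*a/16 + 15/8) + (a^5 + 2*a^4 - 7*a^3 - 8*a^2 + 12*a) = a^5 + 2*a^4 - 6*a^3 - a^2/2 + 341*a/16 + 15/8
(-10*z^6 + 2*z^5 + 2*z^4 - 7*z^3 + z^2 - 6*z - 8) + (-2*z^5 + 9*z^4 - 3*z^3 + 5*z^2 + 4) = -10*z^6 + 11*z^4 - 10*z^3 + 6*z^2 - 6*z - 4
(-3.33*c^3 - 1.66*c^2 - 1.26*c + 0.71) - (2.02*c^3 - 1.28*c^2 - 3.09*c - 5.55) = -5.35*c^3 - 0.38*c^2 + 1.83*c + 6.26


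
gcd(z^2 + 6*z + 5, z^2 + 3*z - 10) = z + 5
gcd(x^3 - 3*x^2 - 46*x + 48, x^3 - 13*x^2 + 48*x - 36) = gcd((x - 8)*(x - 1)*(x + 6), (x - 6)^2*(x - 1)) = x - 1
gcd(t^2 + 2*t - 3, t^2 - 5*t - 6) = 1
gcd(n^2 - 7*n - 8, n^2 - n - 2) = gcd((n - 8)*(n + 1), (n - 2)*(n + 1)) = n + 1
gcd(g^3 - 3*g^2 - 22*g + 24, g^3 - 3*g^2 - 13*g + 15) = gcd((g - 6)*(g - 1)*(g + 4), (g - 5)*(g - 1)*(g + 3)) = g - 1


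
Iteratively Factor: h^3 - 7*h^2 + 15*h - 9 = (h - 3)*(h^2 - 4*h + 3) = (h - 3)*(h - 1)*(h - 3)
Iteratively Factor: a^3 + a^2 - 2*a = (a + 2)*(a^2 - a) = a*(a + 2)*(a - 1)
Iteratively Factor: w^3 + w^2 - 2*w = (w + 2)*(w^2 - w) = w*(w + 2)*(w - 1)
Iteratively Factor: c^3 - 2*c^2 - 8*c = (c + 2)*(c^2 - 4*c) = (c - 4)*(c + 2)*(c)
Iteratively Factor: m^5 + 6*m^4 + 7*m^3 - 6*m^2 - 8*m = (m - 1)*(m^4 + 7*m^3 + 14*m^2 + 8*m) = (m - 1)*(m + 4)*(m^3 + 3*m^2 + 2*m) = m*(m - 1)*(m + 4)*(m^2 + 3*m + 2) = m*(m - 1)*(m + 1)*(m + 4)*(m + 2)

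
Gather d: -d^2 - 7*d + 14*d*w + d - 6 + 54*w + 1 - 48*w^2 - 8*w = -d^2 + d*(14*w - 6) - 48*w^2 + 46*w - 5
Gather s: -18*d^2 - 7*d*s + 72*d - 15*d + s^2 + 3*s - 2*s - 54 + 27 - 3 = -18*d^2 + 57*d + s^2 + s*(1 - 7*d) - 30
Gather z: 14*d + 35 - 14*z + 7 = 14*d - 14*z + 42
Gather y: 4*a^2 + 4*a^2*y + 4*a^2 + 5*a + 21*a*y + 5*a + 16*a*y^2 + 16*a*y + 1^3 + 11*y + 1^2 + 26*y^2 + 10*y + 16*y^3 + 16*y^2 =8*a^2 + 10*a + 16*y^3 + y^2*(16*a + 42) + y*(4*a^2 + 37*a + 21) + 2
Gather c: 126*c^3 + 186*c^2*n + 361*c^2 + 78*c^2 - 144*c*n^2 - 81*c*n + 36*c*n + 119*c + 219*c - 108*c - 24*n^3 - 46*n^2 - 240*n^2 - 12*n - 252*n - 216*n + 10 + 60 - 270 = 126*c^3 + c^2*(186*n + 439) + c*(-144*n^2 - 45*n + 230) - 24*n^3 - 286*n^2 - 480*n - 200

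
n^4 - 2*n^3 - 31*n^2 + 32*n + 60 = (n - 6)*(n - 2)*(n + 1)*(n + 5)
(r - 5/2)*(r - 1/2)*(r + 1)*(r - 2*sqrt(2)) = r^4 - 2*sqrt(2)*r^3 - 2*r^3 - 7*r^2/4 + 4*sqrt(2)*r^2 + 5*r/4 + 7*sqrt(2)*r/2 - 5*sqrt(2)/2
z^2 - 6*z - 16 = (z - 8)*(z + 2)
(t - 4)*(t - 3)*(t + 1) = t^3 - 6*t^2 + 5*t + 12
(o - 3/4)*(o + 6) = o^2 + 21*o/4 - 9/2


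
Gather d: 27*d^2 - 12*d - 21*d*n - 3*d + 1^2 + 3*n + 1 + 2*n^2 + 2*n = 27*d^2 + d*(-21*n - 15) + 2*n^2 + 5*n + 2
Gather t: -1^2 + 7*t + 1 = 7*t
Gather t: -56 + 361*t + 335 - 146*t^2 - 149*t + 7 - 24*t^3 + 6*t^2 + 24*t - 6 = -24*t^3 - 140*t^2 + 236*t + 280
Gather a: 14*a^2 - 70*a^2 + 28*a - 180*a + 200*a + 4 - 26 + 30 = -56*a^2 + 48*a + 8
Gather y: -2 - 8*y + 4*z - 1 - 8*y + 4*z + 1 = -16*y + 8*z - 2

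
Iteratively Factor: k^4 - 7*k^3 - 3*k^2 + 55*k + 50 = (k + 1)*(k^3 - 8*k^2 + 5*k + 50) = (k - 5)*(k + 1)*(k^2 - 3*k - 10) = (k - 5)^2*(k + 1)*(k + 2)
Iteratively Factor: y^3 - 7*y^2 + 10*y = (y - 5)*(y^2 - 2*y) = (y - 5)*(y - 2)*(y)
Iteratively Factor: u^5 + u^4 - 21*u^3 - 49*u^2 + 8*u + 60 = (u - 1)*(u^4 + 2*u^3 - 19*u^2 - 68*u - 60) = (u - 1)*(u + 2)*(u^3 - 19*u - 30) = (u - 5)*(u - 1)*(u + 2)*(u^2 + 5*u + 6) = (u - 5)*(u - 1)*(u + 2)*(u + 3)*(u + 2)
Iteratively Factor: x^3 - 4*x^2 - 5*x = (x + 1)*(x^2 - 5*x) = (x - 5)*(x + 1)*(x)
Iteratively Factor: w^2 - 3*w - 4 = (w + 1)*(w - 4)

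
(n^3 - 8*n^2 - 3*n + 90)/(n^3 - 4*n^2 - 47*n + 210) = (n + 3)/(n + 7)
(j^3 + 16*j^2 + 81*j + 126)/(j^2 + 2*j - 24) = (j^2 + 10*j + 21)/(j - 4)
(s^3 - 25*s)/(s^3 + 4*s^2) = (s^2 - 25)/(s*(s + 4))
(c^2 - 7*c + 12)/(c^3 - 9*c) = (c - 4)/(c*(c + 3))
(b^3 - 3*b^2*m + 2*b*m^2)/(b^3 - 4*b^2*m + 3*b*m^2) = (b - 2*m)/(b - 3*m)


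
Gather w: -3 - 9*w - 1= -9*w - 4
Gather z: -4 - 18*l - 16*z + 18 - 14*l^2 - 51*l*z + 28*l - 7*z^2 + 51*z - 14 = -14*l^2 + 10*l - 7*z^2 + z*(35 - 51*l)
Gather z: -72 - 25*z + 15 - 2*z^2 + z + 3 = -2*z^2 - 24*z - 54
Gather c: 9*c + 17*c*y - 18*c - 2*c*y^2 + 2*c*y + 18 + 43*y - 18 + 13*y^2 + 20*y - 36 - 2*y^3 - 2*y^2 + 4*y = c*(-2*y^2 + 19*y - 9) - 2*y^3 + 11*y^2 + 67*y - 36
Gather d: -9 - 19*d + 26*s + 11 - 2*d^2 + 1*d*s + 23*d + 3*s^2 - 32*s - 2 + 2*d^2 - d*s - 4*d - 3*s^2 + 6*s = 0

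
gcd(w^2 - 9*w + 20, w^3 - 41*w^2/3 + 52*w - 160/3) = w - 4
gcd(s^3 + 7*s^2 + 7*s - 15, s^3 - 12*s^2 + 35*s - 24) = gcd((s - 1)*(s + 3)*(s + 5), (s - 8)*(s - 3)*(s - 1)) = s - 1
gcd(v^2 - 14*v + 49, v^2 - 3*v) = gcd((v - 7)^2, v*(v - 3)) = 1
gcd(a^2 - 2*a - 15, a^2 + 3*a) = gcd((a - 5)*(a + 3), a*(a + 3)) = a + 3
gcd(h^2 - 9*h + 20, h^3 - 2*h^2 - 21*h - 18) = 1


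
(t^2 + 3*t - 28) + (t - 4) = t^2 + 4*t - 32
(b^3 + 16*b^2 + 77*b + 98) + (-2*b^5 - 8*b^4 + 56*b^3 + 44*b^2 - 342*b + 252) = -2*b^5 - 8*b^4 + 57*b^3 + 60*b^2 - 265*b + 350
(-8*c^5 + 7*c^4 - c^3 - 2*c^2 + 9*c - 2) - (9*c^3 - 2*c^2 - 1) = -8*c^5 + 7*c^4 - 10*c^3 + 9*c - 1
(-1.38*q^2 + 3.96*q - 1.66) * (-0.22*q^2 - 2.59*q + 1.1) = 0.3036*q^4 + 2.703*q^3 - 11.4092*q^2 + 8.6554*q - 1.826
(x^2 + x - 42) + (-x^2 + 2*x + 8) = 3*x - 34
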